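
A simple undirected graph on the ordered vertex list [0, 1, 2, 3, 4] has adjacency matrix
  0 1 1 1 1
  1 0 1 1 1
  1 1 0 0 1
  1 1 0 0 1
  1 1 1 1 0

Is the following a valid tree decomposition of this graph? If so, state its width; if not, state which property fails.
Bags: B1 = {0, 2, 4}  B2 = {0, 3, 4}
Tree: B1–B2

A tree decomposition must satisfy three properties: every vertex lies in some bag; for every edge, both endpoints lie together in some bag; and for every vertex, the bags containing it form a connected subtree. Here vertex 1 appears in no bag, so the decomposition is invalid.

No — vertex 1 appears in no bag.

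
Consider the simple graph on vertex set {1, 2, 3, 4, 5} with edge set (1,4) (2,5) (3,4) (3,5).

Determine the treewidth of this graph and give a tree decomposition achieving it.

Every bag has size at most 2, so the width is 2 − 1 = 1 and tw(G) ≤ 1. Since G has at least one edge (e.g. 1–4), it is not an edgeless graph, so tw(G) ≥ 1. Therefore the treewidth is 1.

Treewidth 1.
One such decomposition:
Bags: B1 = {1, 4}  B2 = {3, 4}  B3 = {3, 5}  B4 = {2, 5}
Tree: B1–B2, B2–B3, B3–B4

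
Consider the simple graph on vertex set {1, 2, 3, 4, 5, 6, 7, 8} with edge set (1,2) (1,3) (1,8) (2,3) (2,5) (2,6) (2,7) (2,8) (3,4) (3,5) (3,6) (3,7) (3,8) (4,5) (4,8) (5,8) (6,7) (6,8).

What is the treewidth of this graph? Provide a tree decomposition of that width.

Treewidth 3.
One optimal decomposition is:
Bags: B1 = {1, 2, 3, 8}  B2 = {2, 3, 6, 8}  B3 = {2, 3, 5, 8}  B4 = {3, 4, 5, 8}  B5 = {2, 3, 6, 7}
Tree: B1–B2, B1–B3, B3–B4, B2–B5

Every bag has size at most 4, so the width is 4 − 1 = 3 and tw(G) ≤ 3. Conversely, {1, 2, 3, 8} is a clique of size 4, and the vertices of any clique must share a bag in every tree decomposition; so some bag has ≥ 4 vertices and tw(G) ≥ 3. Therefore the treewidth is 3.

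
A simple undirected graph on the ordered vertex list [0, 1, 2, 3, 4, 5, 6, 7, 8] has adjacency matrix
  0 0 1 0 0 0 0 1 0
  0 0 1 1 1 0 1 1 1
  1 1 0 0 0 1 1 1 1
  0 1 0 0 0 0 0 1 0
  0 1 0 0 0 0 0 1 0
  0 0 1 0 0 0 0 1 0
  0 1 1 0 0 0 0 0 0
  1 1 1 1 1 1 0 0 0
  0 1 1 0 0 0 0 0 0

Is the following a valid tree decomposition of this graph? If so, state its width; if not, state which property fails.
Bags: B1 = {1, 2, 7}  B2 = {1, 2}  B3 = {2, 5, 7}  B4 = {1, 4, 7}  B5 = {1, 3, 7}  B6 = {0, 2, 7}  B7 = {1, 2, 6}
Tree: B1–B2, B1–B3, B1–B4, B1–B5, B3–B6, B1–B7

No — vertex 8 appears in no bag.

A tree decomposition must satisfy three properties: every vertex lies in some bag; for every edge, both endpoints lie together in some bag; and for every vertex, the bags containing it form a connected subtree. Here vertex 8 appears in no bag, so the decomposition is invalid.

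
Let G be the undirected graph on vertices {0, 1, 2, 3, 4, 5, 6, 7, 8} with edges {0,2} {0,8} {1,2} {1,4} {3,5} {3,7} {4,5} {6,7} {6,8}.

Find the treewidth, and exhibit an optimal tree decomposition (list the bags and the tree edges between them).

Every bag has size at most 3, so the width is 3 − 1 = 2 and tw(G) ≤ 2. For the lower bound, G contains the cycle 3–7–6–8–0–2–1–4–5–3, so G is not a forest; only forests have treewidth ≤ 1, hence tw(G) ≥ 2. Combining the bounds, tw(G) = 2.

Treewidth 2.
One such decomposition:
Bags: B1 = {3, 6, 7}  B2 = {3, 6, 8}  B3 = {0, 3, 8}  B4 = {0, 2, 3}  B5 = {1, 2, 3}  B6 = {1, 3, 4}  B7 = {3, 4, 5}
Tree: B1–B2, B2–B3, B3–B4, B4–B5, B5–B6, B6–B7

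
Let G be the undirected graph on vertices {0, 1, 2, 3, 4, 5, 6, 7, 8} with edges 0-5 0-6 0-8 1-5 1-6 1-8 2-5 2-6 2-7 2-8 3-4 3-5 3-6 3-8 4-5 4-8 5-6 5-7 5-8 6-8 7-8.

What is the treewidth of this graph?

3

A width-3 tree decomposition is:
Bags: B1 = {2, 5, 6, 8}  B2 = {3, 5, 6, 8}  B3 = {2, 5, 7, 8}  B4 = {3, 4, 5, 8}  B5 = {0, 5, 6, 8}  B6 = {1, 5, 6, 8}
Tree: B1–B2, B1–B3, B2–B4, B1–B5, B1–B6
Every bag has size at most 4, so the width is 4 − 1 = 3 and tw(G) ≤ 3. For the lower bound, the 4 vertices {3, 4, 5, 8} are pairwise adjacent, and any tree decomposition puts a clique entirely inside one bag — forcing width ≥ 3. Therefore the treewidth is 3.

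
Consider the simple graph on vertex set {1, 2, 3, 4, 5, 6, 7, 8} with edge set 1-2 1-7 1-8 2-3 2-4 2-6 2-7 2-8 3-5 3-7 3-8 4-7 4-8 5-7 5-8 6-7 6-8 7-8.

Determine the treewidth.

3

A width-3 tree decomposition is:
Bags: B1 = {1, 2, 7, 8}  B2 = {2, 3, 7, 8}  B3 = {3, 5, 7, 8}  B4 = {2, 4, 7, 8}  B5 = {2, 6, 7, 8}
Tree: B1–B2, B2–B3, B2–B4, B1–B5
Every bag has size at most 4, so the width is 4 − 1 = 3 and tw(G) ≤ 3. For the lower bound, the 4 vertices {1, 2, 7, 8} are pairwise adjacent, and any tree decomposition puts a clique entirely inside one bag — forcing width ≥ 3. Combining the bounds, tw(G) = 3.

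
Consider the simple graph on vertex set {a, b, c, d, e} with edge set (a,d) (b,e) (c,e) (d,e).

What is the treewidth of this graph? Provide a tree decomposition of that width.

Treewidth 1.
Bags: B1 = {d, e}  B2 = {a, d}  B3 = {b, e}  B4 = {c, e}
Tree: B1–B2, B1–B3, B1–B4

The largest bag has 2 vertices, giving width 1; this decomposition certifies tw(G) ≤ 1. Since G has at least one edge (e.g. d–e), it is not an edgeless graph, so tw(G) ≥ 1. Therefore the treewidth is 1.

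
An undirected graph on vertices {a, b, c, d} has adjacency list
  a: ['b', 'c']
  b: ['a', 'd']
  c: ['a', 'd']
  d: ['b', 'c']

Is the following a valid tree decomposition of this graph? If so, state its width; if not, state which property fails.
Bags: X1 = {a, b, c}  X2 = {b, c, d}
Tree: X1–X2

Every vertex of G appears in some bag (union = {a, b, c, d}); every edge is covered by a bag; and for each vertex v the set of bags containing v is connected in the bag tree. The decomposition is therefore valid. The largest bag has 3 vertices, so the width is 2.

Yes; width 2.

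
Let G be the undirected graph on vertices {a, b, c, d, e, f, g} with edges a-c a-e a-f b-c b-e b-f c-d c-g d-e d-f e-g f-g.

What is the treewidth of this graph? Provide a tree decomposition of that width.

Each bag holds 4 vertices, so the decomposition has width 3, which upper-bounds the treewidth. For the lower bound: the 4 vertex sets {c,d}, {f,g}, {e}, {a} are disjoint, each induces a connected subgraph, and every pair is joined by at least one edge of G. Contracting each set to a single vertex therefore yields K_{4} as a minor, and since treewidth is minor-monotone, tw(G) ≥ tw(K_{4}) = 3. Combining the bounds, tw(G) = 3.

Treewidth 3.
One such decomposition:
Bags: B1 = {c, d, e, f}  B2 = {c, e, f, g}  B3 = {a, c, e, f}  B4 = {b, c, e, f}
Tree: B1–B2, B2–B3, B3–B4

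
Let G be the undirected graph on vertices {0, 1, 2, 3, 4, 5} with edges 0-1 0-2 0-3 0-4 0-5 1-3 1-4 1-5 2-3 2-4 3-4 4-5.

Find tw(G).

A width-3 tree decomposition is:
Bags: B1 = {0, 2, 3, 4}  B2 = {0, 1, 3, 4}  B3 = {0, 1, 4, 5}
Tree: B1–B2, B2–B3
The largest bag has 4 vertices, giving width 3; this decomposition certifies tw(G) ≤ 3. Conversely, {0, 1, 3, 4} is a clique of size 4, and the vertices of any clique must share a bag in every tree decomposition; so some bag has ≥ 4 vertices and tw(G) ≥ 3. Therefore the treewidth is 3.

3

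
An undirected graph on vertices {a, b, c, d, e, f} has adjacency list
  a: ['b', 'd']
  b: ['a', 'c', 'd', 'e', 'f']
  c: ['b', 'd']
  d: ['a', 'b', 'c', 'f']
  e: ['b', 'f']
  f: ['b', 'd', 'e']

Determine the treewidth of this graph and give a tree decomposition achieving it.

Treewidth 2.
One optimal decomposition is:
Bags: B1 = {b, e, f}  B2 = {b, d, f}  B3 = {a, b, d}  B4 = {b, c, d}
Tree: B1–B2, B2–B3, B2–B4

Each bag holds 3 vertices, so the decomposition has width 2, which upper-bounds the treewidth. Conversely, {a, b, d} is a clique of size 3, and the vertices of any clique must share a bag in every tree decomposition; so some bag has ≥ 3 vertices and tw(G) ≥ 2. The upper and lower bounds meet at 2, so that is the treewidth.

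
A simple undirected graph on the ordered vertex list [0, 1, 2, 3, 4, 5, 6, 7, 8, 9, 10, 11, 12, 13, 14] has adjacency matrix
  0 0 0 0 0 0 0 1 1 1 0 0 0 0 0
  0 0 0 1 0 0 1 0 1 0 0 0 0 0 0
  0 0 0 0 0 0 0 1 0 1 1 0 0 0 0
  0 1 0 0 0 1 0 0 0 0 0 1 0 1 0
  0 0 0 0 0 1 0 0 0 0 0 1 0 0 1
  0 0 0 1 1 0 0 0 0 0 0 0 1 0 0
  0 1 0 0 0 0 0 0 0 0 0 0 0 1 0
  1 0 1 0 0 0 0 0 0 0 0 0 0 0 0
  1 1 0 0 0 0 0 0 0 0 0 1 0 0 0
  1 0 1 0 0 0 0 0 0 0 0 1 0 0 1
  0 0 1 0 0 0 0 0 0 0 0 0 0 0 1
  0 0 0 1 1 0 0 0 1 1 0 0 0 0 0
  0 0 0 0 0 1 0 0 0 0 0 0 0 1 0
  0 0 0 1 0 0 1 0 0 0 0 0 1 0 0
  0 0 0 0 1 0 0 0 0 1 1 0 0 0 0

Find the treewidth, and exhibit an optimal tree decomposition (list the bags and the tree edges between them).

Treewidth 3.
One optimal decomposition is:
Bags: B1 = {0, 2, 7, 10}  B2 = {0, 2, 9, 10}  B3 = {0, 9, 10, 14}  B4 = {0, 8, 9, 14}  B5 = {8, 9, 11, 14}  B6 = {4, 8, 11, 14}  B7 = {1, 4, 8, 11}  B8 = {1, 3, 4, 11}  B9 = {1, 3, 4, 5}  B10 = {1, 3, 5, 6}  B11 = {3, 5, 6, 13}  B12 = {5, 6, 12, 13}
Tree: B1–B2, B2–B3, B3–B4, B4–B5, B5–B6, B6–B7, B7–B8, B8–B9, B9–B10, B10–B11, B11–B12

Every bag has size at most 4, so the width is 4 − 1 = 3 and tw(G) ≤ 3. For the lower bound: the 4 vertex sets {2,7,10}, {0}, {9}, {4,8,11,14} are disjoint, each induces a connected subgraph, and every pair is joined by at least one edge of G. Contracting each set to a single vertex therefore yields K_{4} as a minor, and since treewidth is minor-monotone, tw(G) ≥ tw(K_{4}) = 3. The upper and lower bounds meet at 3, so that is the treewidth.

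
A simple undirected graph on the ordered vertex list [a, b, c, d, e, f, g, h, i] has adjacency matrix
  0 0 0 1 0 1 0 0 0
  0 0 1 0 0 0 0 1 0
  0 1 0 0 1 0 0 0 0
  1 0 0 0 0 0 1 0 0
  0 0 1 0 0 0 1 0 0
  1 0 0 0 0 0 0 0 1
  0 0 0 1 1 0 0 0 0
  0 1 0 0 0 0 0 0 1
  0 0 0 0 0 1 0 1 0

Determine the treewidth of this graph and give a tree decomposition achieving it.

Every bag has size at most 3, so the width is 3 − 1 = 2 and tw(G) ≤ 2. For the lower bound, G contains the cycle e–c–b–h–i–f–a–d–g–e, so G is not a forest; only forests have treewidth ≤ 1, hence tw(G) ≥ 2. Hence tw(G) = 2 exactly.

Treewidth 2.
Bags: B1 = {b, c, e}  B2 = {b, e, h}  B3 = {e, h, i}  B4 = {e, f, i}  B5 = {a, e, f}  B6 = {a, d, e}  B7 = {d, e, g}
Tree: B1–B2, B2–B3, B3–B4, B4–B5, B5–B6, B6–B7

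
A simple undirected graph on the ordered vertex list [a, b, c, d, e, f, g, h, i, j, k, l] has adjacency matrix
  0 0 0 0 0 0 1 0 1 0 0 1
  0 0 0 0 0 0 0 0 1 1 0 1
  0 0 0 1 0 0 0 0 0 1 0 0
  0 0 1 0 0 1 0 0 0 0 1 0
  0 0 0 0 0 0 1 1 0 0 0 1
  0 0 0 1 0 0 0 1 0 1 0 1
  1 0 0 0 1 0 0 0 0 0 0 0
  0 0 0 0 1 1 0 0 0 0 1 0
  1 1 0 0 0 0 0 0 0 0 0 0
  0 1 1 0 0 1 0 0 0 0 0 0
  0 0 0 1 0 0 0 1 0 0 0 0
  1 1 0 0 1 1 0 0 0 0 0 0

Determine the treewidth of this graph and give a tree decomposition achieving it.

The largest bag has 4 vertices, giving width 3; this decomposition certifies tw(G) ≤ 3. For the lower bound: the 4 vertex sets {a,g,i}, {b}, {l}, {e,f,h,j} are disjoint, each induces a connected subgraph, and every pair is joined by at least one edge of G. Contracting each set to a single vertex therefore yields K_{4} as a minor, and since treewidth is minor-monotone, tw(G) ≥ tw(K_{4}) = 3. The upper and lower bounds meet at 3, so that is the treewidth.

Treewidth 3.
One such decomposition:
Bags: B1 = {a, b, g, i}  B2 = {a, b, g, l}  B3 = {b, e, g, l}  B4 = {b, e, j, l}  B5 = {e, f, j, l}  B6 = {e, f, h, j}  B7 = {c, f, h, j}  B8 = {c, d, f, h}  B9 = {c, d, h, k}
Tree: B1–B2, B2–B3, B3–B4, B4–B5, B5–B6, B6–B7, B7–B8, B8–B9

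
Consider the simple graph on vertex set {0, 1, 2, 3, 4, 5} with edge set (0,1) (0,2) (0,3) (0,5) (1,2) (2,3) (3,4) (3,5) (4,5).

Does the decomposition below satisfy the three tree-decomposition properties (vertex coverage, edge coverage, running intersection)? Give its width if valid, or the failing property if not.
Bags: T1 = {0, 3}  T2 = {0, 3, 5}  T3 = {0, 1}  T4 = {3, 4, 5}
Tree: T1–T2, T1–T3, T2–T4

No — vertex 2 appears in no bag.

A tree decomposition must satisfy three properties: every vertex lies in some bag; for every edge, both endpoints lie together in some bag; and for every vertex, the bags containing it form a connected subtree. Here vertex 2 appears in no bag, so the decomposition is invalid.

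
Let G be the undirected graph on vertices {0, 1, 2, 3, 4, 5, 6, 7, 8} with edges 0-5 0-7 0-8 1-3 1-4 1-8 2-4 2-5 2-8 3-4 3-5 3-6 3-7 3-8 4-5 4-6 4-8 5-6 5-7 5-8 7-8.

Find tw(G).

3

A width-3 tree decomposition is:
Bags: B1 = {3, 4, 5, 8}  B2 = {3, 4, 5, 6}  B3 = {3, 5, 7, 8}  B4 = {1, 3, 4, 8}  B5 = {0, 5, 7, 8}  B6 = {2, 4, 5, 8}
Tree: B1–B2, B1–B3, B1–B4, B3–B5, B1–B6
The largest bag has 4 vertices, giving width 3; this decomposition certifies tw(G) ≤ 3. Conversely, {1, 3, 4, 8} is a clique of size 4, and the vertices of any clique must share a bag in every tree decomposition; so some bag has ≥ 4 vertices and tw(G) ≥ 3. Therefore the treewidth is 3.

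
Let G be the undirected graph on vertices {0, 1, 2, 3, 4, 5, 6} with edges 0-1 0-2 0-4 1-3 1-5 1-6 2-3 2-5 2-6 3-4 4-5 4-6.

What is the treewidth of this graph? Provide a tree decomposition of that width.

Each bag holds 4 vertices, so the decomposition has width 3, which upper-bounds the treewidth. For the lower bound: the 4 vertex sets {4,6}, {0,2}, {1}, {5} are disjoint, each induces a connected subgraph, and every pair is joined by at least one edge of G. Contracting each set to a single vertex therefore yields K_{4} as a minor, and since treewidth is minor-monotone, tw(G) ≥ tw(K_{4}) = 3. Combining the bounds, tw(G) = 3.

Treewidth 3.
One such decomposition:
Bags: B1 = {1, 2, 4, 6}  B2 = {0, 1, 2, 4}  B3 = {1, 2, 4, 5}  B4 = {1, 2, 3, 4}
Tree: B1–B2, B2–B3, B3–B4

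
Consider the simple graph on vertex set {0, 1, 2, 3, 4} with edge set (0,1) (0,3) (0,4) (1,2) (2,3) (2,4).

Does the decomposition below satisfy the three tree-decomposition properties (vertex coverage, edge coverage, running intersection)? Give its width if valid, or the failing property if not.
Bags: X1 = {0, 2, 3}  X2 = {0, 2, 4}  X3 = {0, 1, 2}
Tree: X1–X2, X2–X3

Every vertex of G appears in some bag (union = {0, 1, 2, 3, 4}); every edge is covered by a bag; and for each vertex v the set of bags containing v is connected in the bag tree. The decomposition is therefore valid. The largest bag has 3 vertices, so the width is 2.

Yes; width 2.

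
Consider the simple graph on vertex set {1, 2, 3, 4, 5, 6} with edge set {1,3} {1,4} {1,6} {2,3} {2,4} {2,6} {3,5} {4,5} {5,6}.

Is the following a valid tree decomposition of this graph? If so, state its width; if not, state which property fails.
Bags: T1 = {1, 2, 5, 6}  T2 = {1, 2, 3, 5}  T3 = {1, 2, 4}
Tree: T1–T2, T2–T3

A tree decomposition must satisfy three properties: every vertex lies in some bag; for every edge, both endpoints lie together in some bag; and for every vertex, the bags containing it form a connected subtree. Here edge (5,4) lies in no bag, so the decomposition is invalid.

No — edge (5,4) lies in no bag.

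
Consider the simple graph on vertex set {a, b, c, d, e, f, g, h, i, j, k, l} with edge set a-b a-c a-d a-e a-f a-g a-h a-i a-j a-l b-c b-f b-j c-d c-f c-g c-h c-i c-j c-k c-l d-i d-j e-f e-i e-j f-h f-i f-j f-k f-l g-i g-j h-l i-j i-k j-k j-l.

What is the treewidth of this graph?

A width-4 tree decomposition is:
Bags: B1 = {a, c, f, j, l}  B2 = {a, b, c, f, j}  B3 = {a, c, f, i, j}  B4 = {c, f, i, j, k}  B5 = {a, c, f, h, l}  B6 = {a, c, d, i, j}  B7 = {a, e, f, i, j}  B8 = {a, c, g, i, j}
Tree: B1–B2, B1–B3, B3–B4, B1–B5, B3–B6, B3–B7, B6–B8
Each bag holds 5 vertices, so the decomposition has width 4, which upper-bounds the treewidth. For the lower bound, the 5 vertices {a, e, f, i, j} are pairwise adjacent, and any tree decomposition puts a clique entirely inside one bag — forcing width ≥ 4. Hence tw(G) = 4 exactly.

4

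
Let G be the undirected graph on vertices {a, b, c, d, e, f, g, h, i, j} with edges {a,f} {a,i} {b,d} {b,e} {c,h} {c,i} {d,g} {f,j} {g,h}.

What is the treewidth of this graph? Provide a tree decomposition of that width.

Each bag holds 2 vertices, so the decomposition has width 1, which upper-bounds the treewidth. Any graph with an edge has treewidth ≥ 1, and G has the edge j–f. Hence tw(G) = 1 exactly.

Treewidth 1.
One optimal decomposition is:
Bags: B1 = {f, j}  B2 = {a, f}  B3 = {a, i}  B4 = {c, i}  B5 = {c, h}  B6 = {g, h}  B7 = {d, g}  B8 = {b, d}  B9 = {b, e}
Tree: B1–B2, B2–B3, B3–B4, B4–B5, B5–B6, B6–B7, B7–B8, B8–B9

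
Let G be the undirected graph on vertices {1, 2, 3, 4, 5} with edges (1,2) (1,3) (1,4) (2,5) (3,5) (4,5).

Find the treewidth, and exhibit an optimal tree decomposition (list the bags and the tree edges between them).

Treewidth 2.
Bags: B1 = {1, 3, 5}  B2 = {1, 2, 5}  B3 = {1, 4, 5}
Tree: B1–B2, B2–B3

Every bag has size at most 3, so the width is 3 − 1 = 2 and tw(G) ≤ 2. Since 3–1–2–5–3 is a cycle in G, G is not acyclic. Forests are exactly the graphs of treewidth ≤ 1, so tw(G) ≥ 2. Combining the bounds, tw(G) = 2.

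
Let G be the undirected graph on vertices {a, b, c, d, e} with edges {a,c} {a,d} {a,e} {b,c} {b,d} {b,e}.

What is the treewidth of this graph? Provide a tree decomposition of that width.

Each bag holds 3 vertices, so the decomposition has width 2, which upper-bounds the treewidth. For the lower bound, G contains the cycle e–b–c–a–e, so G is not a forest; only forests have treewidth ≤ 1, hence tw(G) ≥ 2. Combining the bounds, tw(G) = 2.

Treewidth 2.
One such decomposition:
Bags: B1 = {a, b, e}  B2 = {a, b, c}  B3 = {a, b, d}
Tree: B1–B2, B2–B3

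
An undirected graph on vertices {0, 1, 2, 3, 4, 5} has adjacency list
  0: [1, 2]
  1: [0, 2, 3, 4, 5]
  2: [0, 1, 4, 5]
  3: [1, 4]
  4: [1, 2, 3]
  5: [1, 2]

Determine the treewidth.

A width-2 tree decomposition is:
Bags: B1 = {1, 2, 4}  B2 = {1, 2, 5}  B3 = {1, 3, 4}  B4 = {0, 1, 2}
Tree: B1–B2, B1–B3, B1–B4
Every bag has size at most 3, so the width is 3 − 1 = 2 and tw(G) ≤ 2. On the other hand G contains the 3-clique {0, 1, 2}. A clique must lie in a single bag of any decomposition, so no decomposition can have width below 2. Combining the bounds, tw(G) = 2.

2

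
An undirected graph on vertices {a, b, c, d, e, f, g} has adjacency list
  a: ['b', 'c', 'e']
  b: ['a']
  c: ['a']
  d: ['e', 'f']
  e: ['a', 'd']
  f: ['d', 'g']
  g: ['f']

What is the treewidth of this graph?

1

A width-1 tree decomposition is:
Bags: B1 = {d, f}  B2 = {f, g}  B3 = {d, e}  B4 = {a, e}  B5 = {a, c}  B6 = {a, b}
Tree: B1–B2, B1–B3, B3–B4, B4–B5, B4–B6
The largest bag has 2 vertices, giving width 1; this decomposition certifies tw(G) ≤ 1. G has an edge, so its treewidth is at least 1. Hence tw(G) = 1 exactly.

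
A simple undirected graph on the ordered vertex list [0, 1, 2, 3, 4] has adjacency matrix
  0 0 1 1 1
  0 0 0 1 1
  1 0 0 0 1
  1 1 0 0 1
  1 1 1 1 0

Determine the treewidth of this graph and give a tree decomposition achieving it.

The largest bag has 3 vertices, giving width 2; this decomposition certifies tw(G) ≤ 2. On the other hand G contains the 3-clique {0, 2, 4}. A clique must lie in a single bag of any decomposition, so no decomposition can have width below 2. Combining the bounds, tw(G) = 2.

Treewidth 2.
One optimal decomposition is:
Bags: B1 = {1, 3, 4}  B2 = {0, 3, 4}  B3 = {0, 2, 4}
Tree: B1–B2, B2–B3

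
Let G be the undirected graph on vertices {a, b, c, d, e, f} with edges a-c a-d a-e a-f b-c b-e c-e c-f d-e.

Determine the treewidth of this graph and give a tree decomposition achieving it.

Every bag has size at most 3, so the width is 3 − 1 = 2 and tw(G) ≤ 2. Conversely, {a, d, e} is a clique of size 3, and the vertices of any clique must share a bag in every tree decomposition; so some bag has ≥ 3 vertices and tw(G) ≥ 2. The upper and lower bounds meet at 2, so that is the treewidth.

Treewidth 2.
One optimal decomposition is:
Bags: B1 = {b, c, e}  B2 = {a, c, e}  B3 = {a, d, e}  B4 = {a, c, f}
Tree: B1–B2, B2–B3, B2–B4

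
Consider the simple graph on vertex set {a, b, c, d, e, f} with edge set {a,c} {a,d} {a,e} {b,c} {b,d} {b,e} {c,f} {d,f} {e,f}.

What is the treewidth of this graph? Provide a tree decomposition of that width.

Treewidth 3.
One optimal decomposition is:
Bags: B1 = {a, b, c, f}  B2 = {a, b, e, f}  B3 = {a, b, d, f}
Tree: B1–B2, B2–B3

The largest bag has 4 vertices, giving width 3; this decomposition certifies tw(G) ≤ 3. For the lower bound: the 4 vertex sets {b,c}, {e,f}, {a}, {d} are disjoint, each induces a connected subgraph, and every pair is joined by at least one edge of G. Contracting each set to a single vertex therefore yields K_{4} as a minor, and since treewidth is minor-monotone, tw(G) ≥ tw(K_{4}) = 3. Hence tw(G) = 3 exactly.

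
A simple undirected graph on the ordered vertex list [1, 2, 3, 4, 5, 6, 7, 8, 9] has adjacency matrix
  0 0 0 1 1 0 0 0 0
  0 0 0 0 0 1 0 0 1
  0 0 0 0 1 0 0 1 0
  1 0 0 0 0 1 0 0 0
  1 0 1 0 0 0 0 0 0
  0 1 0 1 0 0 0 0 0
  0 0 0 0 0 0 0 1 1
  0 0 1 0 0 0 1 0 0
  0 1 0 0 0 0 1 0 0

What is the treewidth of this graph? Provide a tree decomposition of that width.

Each bag holds 3 vertices, so the decomposition has width 2, which upper-bounds the treewidth. The edges 6–2–9–7–8–3–5–1–4–6 form a cycle, so G is not a tree and its treewidth is at least 2. The upper and lower bounds meet at 2, so that is the treewidth.

Treewidth 2.
Bags: B1 = {2, 6, 9}  B2 = {6, 7, 9}  B3 = {6, 7, 8}  B4 = {3, 6, 8}  B5 = {3, 5, 6}  B6 = {1, 5, 6}  B7 = {1, 4, 6}
Tree: B1–B2, B2–B3, B3–B4, B4–B5, B5–B6, B6–B7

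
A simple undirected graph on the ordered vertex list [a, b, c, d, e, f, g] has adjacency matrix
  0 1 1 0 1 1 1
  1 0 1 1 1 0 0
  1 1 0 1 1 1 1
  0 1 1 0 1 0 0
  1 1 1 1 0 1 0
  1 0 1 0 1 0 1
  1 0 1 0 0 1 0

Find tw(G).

A width-3 tree decomposition is:
Bags: B1 = {a, c, e, f}  B2 = {a, c, f, g}  B3 = {a, b, c, e}  B4 = {b, c, d, e}
Tree: B1–B2, B1–B3, B3–B4
Every bag has size at most 4, so the width is 4 − 1 = 3 and tw(G) ≤ 3. Conversely, {b, c, d, e} is a clique of size 4, and the vertices of any clique must share a bag in every tree decomposition; so some bag has ≥ 4 vertices and tw(G) ≥ 3. Therefore the treewidth is 3.

3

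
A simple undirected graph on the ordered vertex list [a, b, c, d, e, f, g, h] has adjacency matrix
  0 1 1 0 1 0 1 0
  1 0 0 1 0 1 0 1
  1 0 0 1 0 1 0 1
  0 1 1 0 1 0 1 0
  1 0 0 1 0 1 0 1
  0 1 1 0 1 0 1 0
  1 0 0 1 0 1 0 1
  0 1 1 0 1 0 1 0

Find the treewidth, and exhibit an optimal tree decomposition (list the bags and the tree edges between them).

Treewidth 4.
One optimal decomposition is:
Bags: B1 = {a, c, d, f, h}  B2 = {a, d, f, g, h}  B3 = {a, d, e, f, h}  B4 = {a, b, d, f, h}
Tree: B1–B2, B2–B3, B3–B4

Every bag has size at most 5, so the width is 5 − 1 = 4 and tw(G) ≤ 4. For the lower bound: the 5 vertex sets {c,h}, {a,g}, {d,e}, {f}, {b} are disjoint, each induces a connected subgraph, and every pair is joined by at least one edge of G. Contracting each set to a single vertex therefore yields K_{5} as a minor, and since treewidth is minor-monotone, tw(G) ≥ tw(K_{5}) = 4. Hence tw(G) = 4 exactly.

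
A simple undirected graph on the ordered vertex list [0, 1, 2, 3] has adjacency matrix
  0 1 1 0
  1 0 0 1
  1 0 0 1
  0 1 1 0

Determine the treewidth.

2

A width-2 tree decomposition is:
Bags: B1 = {0, 1, 2}  B2 = {1, 2, 3}
Tree: B1–B2
Each bag holds 3 vertices, so the decomposition has width 2, which upper-bounds the treewidth. For the lower bound, G contains the cycle 2–0–1–3–2, so G is not a forest; only forests have treewidth ≤ 1, hence tw(G) ≥ 2. The upper and lower bounds meet at 2, so that is the treewidth.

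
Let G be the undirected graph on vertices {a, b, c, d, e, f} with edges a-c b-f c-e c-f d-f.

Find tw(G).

A width-1 tree decomposition is:
Bags: B1 = {c, f}  B2 = {d, f}  B3 = {a, c}  B4 = {b, f}  B5 = {c, e}
Tree: B1–B2, B1–B3, B1–B4, B3–B5
The largest bag has 2 vertices, giving width 1; this decomposition certifies tw(G) ≤ 1. Since G has at least one edge (e.g. c–f), it is not an edgeless graph, so tw(G) ≥ 1. Combining the bounds, tw(G) = 1.

1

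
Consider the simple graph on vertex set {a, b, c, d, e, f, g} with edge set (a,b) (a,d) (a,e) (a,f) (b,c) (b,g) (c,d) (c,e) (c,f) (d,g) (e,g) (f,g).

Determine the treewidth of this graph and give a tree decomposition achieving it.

Treewidth 3.
One such decomposition:
Bags: B1 = {a, b, c, g}  B2 = {a, c, d, g}  B3 = {a, c, f, g}  B4 = {a, c, e, g}
Tree: B1–B2, B2–B3, B3–B4

The largest bag has 4 vertices, giving width 3; this decomposition certifies tw(G) ≤ 3. For the lower bound: the 4 vertex sets {a,b}, {c,d}, {g}, {f} are disjoint, each induces a connected subgraph, and every pair is joined by at least one edge of G. Contracting each set to a single vertex therefore yields K_{4} as a minor, and since treewidth is minor-monotone, tw(G) ≥ tw(K_{4}) = 3. Combining the bounds, tw(G) = 3.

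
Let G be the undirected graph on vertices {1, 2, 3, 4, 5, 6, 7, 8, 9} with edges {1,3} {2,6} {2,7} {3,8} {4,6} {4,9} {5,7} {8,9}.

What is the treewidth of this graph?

1

A width-1 tree decomposition is:
Bags: B1 = {5, 7}  B2 = {2, 7}  B3 = {2, 6}  B4 = {4, 6}  B5 = {4, 9}  B6 = {8, 9}  B7 = {3, 8}  B8 = {1, 3}
Tree: B1–B2, B2–B3, B3–B4, B4–B5, B5–B6, B6–B7, B7–B8
The largest bag has 2 vertices, giving width 1; this decomposition certifies tw(G) ≤ 1. Since G has at least one edge (e.g. 5–7), it is not an edgeless graph, so tw(G) ≥ 1. Hence tw(G) = 1 exactly.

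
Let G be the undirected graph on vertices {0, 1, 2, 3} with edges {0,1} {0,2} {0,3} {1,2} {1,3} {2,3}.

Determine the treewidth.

3

A width-3 tree decomposition is:
Bags: B1 = {0, 1, 2, 3}
Tree: (single bag)
With just one bag of size 4, the width is 4 − 1 = 3, so tw(G) ≤ 3. For the lower bound, the 4 vertices {0, 1, 2, 3} are pairwise adjacent, and any tree decomposition puts a clique entirely inside one bag — forcing width ≥ 3. Combining the bounds, tw(G) = 3.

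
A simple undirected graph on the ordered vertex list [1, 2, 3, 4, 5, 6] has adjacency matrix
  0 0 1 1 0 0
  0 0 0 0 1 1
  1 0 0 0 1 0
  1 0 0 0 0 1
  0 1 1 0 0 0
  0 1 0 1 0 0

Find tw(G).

A width-2 tree decomposition is:
Bags: B1 = {2, 3, 5}  B2 = {1, 2, 3}  B3 = {1, 2, 4}  B4 = {2, 4, 6}
Tree: B1–B2, B2–B3, B3–B4
Every bag has size at most 3, so the width is 3 − 1 = 2 and tw(G) ≤ 2. For the lower bound, G contains the cycle 2–5–3–1–4–6–2, so G is not a forest; only forests have treewidth ≤ 1, hence tw(G) ≥ 2. Combining the bounds, tw(G) = 2.

2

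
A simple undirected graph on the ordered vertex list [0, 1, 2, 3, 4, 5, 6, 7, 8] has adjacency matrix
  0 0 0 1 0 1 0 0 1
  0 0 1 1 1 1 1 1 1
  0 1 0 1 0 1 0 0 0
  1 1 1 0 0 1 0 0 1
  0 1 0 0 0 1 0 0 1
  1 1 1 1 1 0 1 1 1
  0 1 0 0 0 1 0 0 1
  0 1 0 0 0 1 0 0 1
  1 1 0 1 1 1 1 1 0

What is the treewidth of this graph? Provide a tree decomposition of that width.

Treewidth 3.
One such decomposition:
Bags: B1 = {1, 3, 5, 8}  B2 = {1, 4, 5, 8}  B3 = {1, 2, 3, 5}  B4 = {1, 5, 6, 8}  B5 = {0, 3, 5, 8}  B6 = {1, 5, 7, 8}
Tree: B1–B2, B1–B3, B2–B4, B1–B5, B2–B6

The largest bag has 4 vertices, giving width 3; this decomposition certifies tw(G) ≤ 3. For the lower bound, the 4 vertices {0, 3, 5, 8} are pairwise adjacent, and any tree decomposition puts a clique entirely inside one bag — forcing width ≥ 3. Therefore the treewidth is 3.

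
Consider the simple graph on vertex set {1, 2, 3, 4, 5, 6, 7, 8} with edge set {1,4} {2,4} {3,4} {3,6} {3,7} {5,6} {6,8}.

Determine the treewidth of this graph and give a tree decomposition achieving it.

Treewidth 1.
Bags: B1 = {6, 8}  B2 = {3, 6}  B3 = {3, 7}  B4 = {3, 4}  B5 = {2, 4}  B6 = {5, 6}  B7 = {1, 4}
Tree: B1–B2, B2–B3, B3–B4, B4–B5, B1–B6, B4–B7

The largest bag has 2 vertices, giving width 1; this decomposition certifies tw(G) ≤ 1. G has an edge, so its treewidth is at least 1. Hence tw(G) = 1 exactly.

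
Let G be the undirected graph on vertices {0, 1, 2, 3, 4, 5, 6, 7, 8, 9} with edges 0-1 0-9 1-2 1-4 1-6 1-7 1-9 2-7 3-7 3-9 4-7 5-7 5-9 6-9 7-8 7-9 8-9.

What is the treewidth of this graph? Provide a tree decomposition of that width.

Every bag has size at most 3, so the width is 3 − 1 = 2 and tw(G) ≤ 2. Conversely, {0, 1, 9} is a clique of size 3, and the vertices of any clique must share a bag in every tree decomposition; so some bag has ≥ 3 vertices and tw(G) ≥ 2. Therefore the treewidth is 2.

Treewidth 2.
Bags: B1 = {1, 7, 9}  B2 = {1, 6, 9}  B3 = {3, 7, 9}  B4 = {1, 4, 7}  B5 = {5, 7, 9}  B6 = {7, 8, 9}  B7 = {1, 2, 7}  B8 = {0, 1, 9}
Tree: B1–B2, B1–B3, B1–B4, B1–B5, B1–B6, B4–B7, B1–B8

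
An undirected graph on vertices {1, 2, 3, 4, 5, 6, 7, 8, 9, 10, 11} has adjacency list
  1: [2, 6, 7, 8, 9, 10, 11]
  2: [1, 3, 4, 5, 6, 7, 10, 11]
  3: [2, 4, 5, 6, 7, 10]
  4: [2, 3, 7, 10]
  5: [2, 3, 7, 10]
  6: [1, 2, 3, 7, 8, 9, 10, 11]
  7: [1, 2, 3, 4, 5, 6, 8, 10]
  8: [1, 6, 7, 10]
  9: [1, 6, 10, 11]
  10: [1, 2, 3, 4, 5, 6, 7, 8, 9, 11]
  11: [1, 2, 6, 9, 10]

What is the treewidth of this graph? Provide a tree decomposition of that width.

Treewidth 4.
One optimal decomposition is:
Bags: B1 = {2, 3, 6, 7, 10}  B2 = {1, 2, 6, 7, 10}  B3 = {1, 2, 6, 10, 11}  B4 = {2, 3, 4, 7, 10}  B5 = {2, 3, 5, 7, 10}  B6 = {1, 6, 9, 10, 11}  B7 = {1, 6, 7, 8, 10}
Tree: B1–B2, B2–B3, B1–B4, B1–B5, B3–B6, B2–B7

The largest bag has 5 vertices, giving width 4; this decomposition certifies tw(G) ≤ 4. On the other hand G contains the 5-clique {1, 6, 7, 8, 10}. A clique must lie in a single bag of any decomposition, so no decomposition can have width below 4. The upper and lower bounds meet at 4, so that is the treewidth.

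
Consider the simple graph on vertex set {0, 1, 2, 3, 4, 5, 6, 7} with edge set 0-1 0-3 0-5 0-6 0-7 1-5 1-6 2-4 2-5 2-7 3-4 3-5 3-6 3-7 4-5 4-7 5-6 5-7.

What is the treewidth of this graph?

A width-3 tree decomposition is:
Bags: B1 = {0, 3, 5, 7}  B2 = {0, 3, 5, 6}  B3 = {3, 4, 5, 7}  B4 = {2, 4, 5, 7}  B5 = {0, 1, 5, 6}
Tree: B1–B2, B1–B3, B3–B4, B2–B5
The largest bag has 4 vertices, giving width 3; this decomposition certifies tw(G) ≤ 3. For the lower bound, the 4 vertices {0, 1, 5, 6} are pairwise adjacent, and any tree decomposition puts a clique entirely inside one bag — forcing width ≥ 3. Therefore the treewidth is 3.

3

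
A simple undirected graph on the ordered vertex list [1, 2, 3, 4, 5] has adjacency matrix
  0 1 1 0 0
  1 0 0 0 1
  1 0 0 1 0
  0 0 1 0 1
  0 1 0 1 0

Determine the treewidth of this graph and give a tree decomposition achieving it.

Every bag has size at most 3, so the width is 3 − 1 = 2 and tw(G) ≤ 2. Since 1–2–5–4–3–1 is a cycle in G, G is not acyclic. Forests are exactly the graphs of treewidth ≤ 1, so tw(G) ≥ 2. Combining the bounds, tw(G) = 2.

Treewidth 2.
Bags: B1 = {1, 2, 5}  B2 = {1, 4, 5}  B3 = {1, 3, 4}
Tree: B1–B2, B2–B3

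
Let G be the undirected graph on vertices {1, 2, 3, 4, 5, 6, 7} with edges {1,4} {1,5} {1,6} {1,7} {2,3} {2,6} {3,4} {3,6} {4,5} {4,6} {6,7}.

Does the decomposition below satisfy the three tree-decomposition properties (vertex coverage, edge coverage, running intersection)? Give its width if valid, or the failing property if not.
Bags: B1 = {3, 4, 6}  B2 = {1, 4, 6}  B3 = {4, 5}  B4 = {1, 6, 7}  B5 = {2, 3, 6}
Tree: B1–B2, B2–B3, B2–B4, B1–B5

No — edge (1,5) lies in no bag.

A tree decomposition must satisfy three properties: every vertex lies in some bag; for every edge, both endpoints lie together in some bag; and for every vertex, the bags containing it form a connected subtree. Here edge (1,5) lies in no bag, so the decomposition is invalid.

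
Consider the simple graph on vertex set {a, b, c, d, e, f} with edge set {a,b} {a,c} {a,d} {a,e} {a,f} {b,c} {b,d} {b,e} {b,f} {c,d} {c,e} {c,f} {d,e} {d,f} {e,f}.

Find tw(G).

5

A width-5 tree decomposition is:
Bags: B1 = {a, b, c, d, e, f}
Tree: (single bag)
A single bag containing all 6 vertices is trivially a valid decomposition of width 5. On the other hand G contains the 6-clique {a, b, c, d, e, f}. A clique must lie in a single bag of any decomposition, so no decomposition can have width below 5. Therefore the treewidth is 5.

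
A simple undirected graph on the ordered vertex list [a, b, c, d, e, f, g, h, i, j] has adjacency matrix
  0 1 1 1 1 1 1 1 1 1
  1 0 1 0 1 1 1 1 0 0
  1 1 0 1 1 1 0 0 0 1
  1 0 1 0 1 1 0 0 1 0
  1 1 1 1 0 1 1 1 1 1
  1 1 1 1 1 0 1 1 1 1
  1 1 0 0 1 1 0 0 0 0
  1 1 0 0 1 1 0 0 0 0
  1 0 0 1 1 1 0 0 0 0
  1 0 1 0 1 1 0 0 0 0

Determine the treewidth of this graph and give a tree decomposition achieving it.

Treewidth 4.
One such decomposition:
Bags: B1 = {a, c, e, f, j}  B2 = {a, b, c, e, f}  B3 = {a, b, e, f, h}  B4 = {a, c, d, e, f}  B5 = {a, b, e, f, g}  B6 = {a, d, e, f, i}
Tree: B1–B2, B2–B3, B2–B4, B2–B5, B4–B6

Each bag holds 5 vertices, so the decomposition has width 4, which upper-bounds the treewidth. On the other hand G contains the 5-clique {a, c, d, e, f}. A clique must lie in a single bag of any decomposition, so no decomposition can have width below 4. Therefore the treewidth is 4.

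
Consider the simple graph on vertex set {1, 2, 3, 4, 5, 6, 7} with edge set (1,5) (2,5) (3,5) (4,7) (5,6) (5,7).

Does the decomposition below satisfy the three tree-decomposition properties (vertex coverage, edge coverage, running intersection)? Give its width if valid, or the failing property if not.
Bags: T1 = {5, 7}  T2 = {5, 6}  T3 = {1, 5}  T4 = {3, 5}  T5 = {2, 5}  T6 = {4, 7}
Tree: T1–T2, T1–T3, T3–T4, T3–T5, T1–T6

Checking the three conditions: (i) the bags cover all of {1, 2, 3, 4, 5, 6, 7}; (ii) for each edge, some bag contains both endpoints; (iii) the bags containing any fixed vertex form a subtree. All hold, so the decomposition is valid with width 2 − 1 = 1.

Yes; width 1.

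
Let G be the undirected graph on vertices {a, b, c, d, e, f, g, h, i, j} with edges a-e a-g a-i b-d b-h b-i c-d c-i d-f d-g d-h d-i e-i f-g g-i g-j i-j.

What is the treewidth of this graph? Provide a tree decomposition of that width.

The largest bag has 3 vertices, giving width 2; this decomposition certifies tw(G) ≤ 2. For the lower bound, the 3 vertices {b, d, h} are pairwise adjacent, and any tree decomposition puts a clique entirely inside one bag — forcing width ≥ 2. Hence tw(G) = 2 exactly.

Treewidth 2.
Bags: B1 = {b, d, i}  B2 = {b, d, h}  B3 = {d, g, i}  B4 = {d, f, g}  B5 = {c, d, i}  B6 = {a, g, i}  B7 = {a, e, i}  B8 = {g, i, j}
Tree: B1–B2, B1–B3, B3–B4, B3–B5, B3–B6, B6–B7, B3–B8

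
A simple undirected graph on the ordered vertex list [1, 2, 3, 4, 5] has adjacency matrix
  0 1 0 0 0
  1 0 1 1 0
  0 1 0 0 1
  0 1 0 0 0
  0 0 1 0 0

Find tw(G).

1

A width-1 tree decomposition is:
Bags: B1 = {2, 3}  B2 = {2, 4}  B3 = {3, 5}  B4 = {1, 2}
Tree: B1–B2, B1–B3, B2–B4
Every bag has size at most 2, so the width is 2 − 1 = 1 and tw(G) ≤ 1. G has an edge, so its treewidth is at least 1. Combining the bounds, tw(G) = 1.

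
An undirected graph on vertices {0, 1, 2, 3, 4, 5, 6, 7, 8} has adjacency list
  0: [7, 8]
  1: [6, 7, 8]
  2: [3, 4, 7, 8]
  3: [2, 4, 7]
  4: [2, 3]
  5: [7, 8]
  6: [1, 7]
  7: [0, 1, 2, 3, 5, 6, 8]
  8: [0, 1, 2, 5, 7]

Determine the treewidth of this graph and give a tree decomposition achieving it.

The largest bag has 3 vertices, giving width 2; this decomposition certifies tw(G) ≤ 2. For the lower bound, the 3 vertices {2, 3, 4} are pairwise adjacent, and any tree decomposition puts a clique entirely inside one bag — forcing width ≥ 2. The upper and lower bounds meet at 2, so that is the treewidth.

Treewidth 2.
Bags: B1 = {5, 7, 8}  B2 = {2, 7, 8}  B3 = {0, 7, 8}  B4 = {2, 3, 7}  B5 = {2, 3, 4}  B6 = {1, 7, 8}  B7 = {1, 6, 7}
Tree: B1–B2, B1–B3, B2–B4, B4–B5, B2–B6, B6–B7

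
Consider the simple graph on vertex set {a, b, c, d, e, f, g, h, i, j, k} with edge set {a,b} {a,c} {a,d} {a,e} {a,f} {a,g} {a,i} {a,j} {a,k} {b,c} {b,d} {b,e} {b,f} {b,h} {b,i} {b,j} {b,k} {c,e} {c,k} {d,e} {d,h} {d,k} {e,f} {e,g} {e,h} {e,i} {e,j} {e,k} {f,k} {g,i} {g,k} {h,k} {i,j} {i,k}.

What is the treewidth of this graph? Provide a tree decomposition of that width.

Each bag holds 5 vertices, so the decomposition has width 4, which upper-bounds the treewidth. On the other hand G contains the 5-clique {a, b, e, i, j}. A clique must lie in a single bag of any decomposition, so no decomposition can have width below 4. The upper and lower bounds meet at 4, so that is the treewidth.

Treewidth 4.
One such decomposition:
Bags: B1 = {a, b, e, i, j}  B2 = {a, b, e, i, k}  B3 = {a, b, c, e, k}  B4 = {a, b, d, e, k}  B5 = {a, b, e, f, k}  B6 = {a, e, g, i, k}  B7 = {b, d, e, h, k}
Tree: B1–B2, B2–B3, B3–B4, B3–B5, B2–B6, B4–B7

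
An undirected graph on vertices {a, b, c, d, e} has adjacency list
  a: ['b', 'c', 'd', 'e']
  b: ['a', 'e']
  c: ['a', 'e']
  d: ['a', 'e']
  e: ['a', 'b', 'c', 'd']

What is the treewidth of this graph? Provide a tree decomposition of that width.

Treewidth 2.
One optimal decomposition is:
Bags: B1 = {a, c, e}  B2 = {a, b, e}  B3 = {a, d, e}
Tree: B1–B2, B1–B3

Every bag has size at most 3, so the width is 3 − 1 = 2 and tw(G) ≤ 2. Conversely, {a, d, e} is a clique of size 3, and the vertices of any clique must share a bag in every tree decomposition; so some bag has ≥ 3 vertices and tw(G) ≥ 2. Hence tw(G) = 2 exactly.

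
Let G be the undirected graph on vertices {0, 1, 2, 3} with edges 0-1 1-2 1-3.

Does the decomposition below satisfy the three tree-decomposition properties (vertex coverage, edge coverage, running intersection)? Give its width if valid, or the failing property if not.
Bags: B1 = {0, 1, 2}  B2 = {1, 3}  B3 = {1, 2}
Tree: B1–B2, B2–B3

A tree decomposition must satisfy three properties: every vertex lies in some bag; for every edge, both endpoints lie together in some bag; and for every vertex, the bags containing it form a connected subtree. Here bags containing vertex 2 are not connected in the tree, so the decomposition is invalid.

No — bags containing vertex 2 are not connected in the tree.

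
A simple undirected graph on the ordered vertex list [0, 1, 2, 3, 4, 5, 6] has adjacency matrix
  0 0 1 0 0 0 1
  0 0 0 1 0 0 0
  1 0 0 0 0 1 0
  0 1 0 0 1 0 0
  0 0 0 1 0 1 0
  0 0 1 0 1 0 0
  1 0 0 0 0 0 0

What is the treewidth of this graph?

A width-1 tree decomposition is:
Bags: B1 = {1, 3}  B2 = {3, 4}  B3 = {4, 5}  B4 = {2, 5}  B5 = {0, 2}  B6 = {0, 6}
Tree: B1–B2, B2–B3, B3–B4, B4–B5, B5–B6
Every bag has size at most 2, so the width is 2 − 1 = 1 and tw(G) ≤ 1. G has an edge, so its treewidth is at least 1. Hence tw(G) = 1 exactly.

1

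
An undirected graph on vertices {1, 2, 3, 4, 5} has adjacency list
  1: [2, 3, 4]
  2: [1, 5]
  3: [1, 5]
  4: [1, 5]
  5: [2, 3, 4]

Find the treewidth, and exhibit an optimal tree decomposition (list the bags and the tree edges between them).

The largest bag has 3 vertices, giving width 2; this decomposition certifies tw(G) ≤ 2. For the lower bound, G contains the cycle 3–5–4–1–3, so G is not a forest; only forests have treewidth ≤ 1, hence tw(G) ≥ 2. Combining the bounds, tw(G) = 2.

Treewidth 2.
One optimal decomposition is:
Bags: B1 = {1, 3, 5}  B2 = {1, 4, 5}  B3 = {1, 2, 5}
Tree: B1–B2, B2–B3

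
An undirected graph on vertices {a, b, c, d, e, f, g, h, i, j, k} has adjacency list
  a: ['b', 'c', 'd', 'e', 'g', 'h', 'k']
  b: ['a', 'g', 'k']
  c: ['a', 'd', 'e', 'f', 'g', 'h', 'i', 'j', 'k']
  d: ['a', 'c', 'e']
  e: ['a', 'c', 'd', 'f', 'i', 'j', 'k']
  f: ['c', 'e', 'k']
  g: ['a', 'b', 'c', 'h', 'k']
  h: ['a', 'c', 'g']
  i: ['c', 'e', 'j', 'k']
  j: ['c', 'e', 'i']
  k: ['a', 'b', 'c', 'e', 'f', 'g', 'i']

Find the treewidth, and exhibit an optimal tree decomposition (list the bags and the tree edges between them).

Treewidth 3.
One optimal decomposition is:
Bags: B1 = {a, c, e, k}  B2 = {c, e, f, k}  B3 = {a, c, g, k}  B4 = {c, e, i, k}  B5 = {a, c, g, h}  B6 = {a, c, d, e}  B7 = {a, b, g, k}  B8 = {c, e, i, j}
Tree: B1–B2, B1–B3, B1–B4, B3–B5, B1–B6, B3–B7, B4–B8

Each bag holds 4 vertices, so the decomposition has width 3, which upper-bounds the treewidth. On the other hand G contains the 4-clique {a, c, g, h}. A clique must lie in a single bag of any decomposition, so no decomposition can have width below 3. The upper and lower bounds meet at 3, so that is the treewidth.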